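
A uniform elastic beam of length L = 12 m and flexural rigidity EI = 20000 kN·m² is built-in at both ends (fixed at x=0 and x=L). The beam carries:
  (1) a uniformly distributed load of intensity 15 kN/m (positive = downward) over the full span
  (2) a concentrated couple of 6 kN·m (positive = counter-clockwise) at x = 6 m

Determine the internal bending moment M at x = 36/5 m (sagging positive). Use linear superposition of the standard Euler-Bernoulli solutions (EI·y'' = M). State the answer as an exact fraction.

Load 1 — uniform load w=15 kN/m over full span:
  M_1 = wLx/2 - wL²/12 - wx²/2 = 15·12·(36/5)/2 - 15·12²/12 - 15·(36/5)²/2 = 396/5 kN·m
Load 2 — applied couple M₀=6 kN·m at a=6 m (b=L-a=6):
  M_2 = R_Ax - M_A - M₀  [x>a] with R_A=3/4, M_A=3/2 = (3/4)·(36/5) - (3/2) - 6 = -21/10 kN·m
Superposition: M = Σ M_i = 771/10 kN·m ≈ 77.100000 kN·m

M(36/5) = 771/10 kN·m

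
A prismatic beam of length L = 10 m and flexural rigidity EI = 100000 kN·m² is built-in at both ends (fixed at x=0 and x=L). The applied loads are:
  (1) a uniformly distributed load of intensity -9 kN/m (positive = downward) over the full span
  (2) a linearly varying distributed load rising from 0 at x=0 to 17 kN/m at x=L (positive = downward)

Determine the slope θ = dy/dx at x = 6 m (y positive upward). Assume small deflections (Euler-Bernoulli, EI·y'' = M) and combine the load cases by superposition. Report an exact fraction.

θ(6) = -11/125000 rad

Load 1 — uniform load w=-9 kN/m over full span:
  θ_1 = -wx(L-x)(L-2x)/(12EI) = -(-9)·6·(10-6)·(10-2·6)/(12·100000) = -9/25000 rad
Load 2 — triangular load w₀=17 kN/m (0→w₀ over full span):
  θ_2 = -w₀(2x(L-x)(L-2x)(x+2L)+x²(L-x)²)/(120LEI) = -17·(2·6·(10-6)·(10-2·6)·(6+2·10)+6²·(10-6)²)/(120·10·100000) = 17/62500 rad
Superposition: θ = Σ θ_i = -11/125000 rad ≈ -0.000088 rad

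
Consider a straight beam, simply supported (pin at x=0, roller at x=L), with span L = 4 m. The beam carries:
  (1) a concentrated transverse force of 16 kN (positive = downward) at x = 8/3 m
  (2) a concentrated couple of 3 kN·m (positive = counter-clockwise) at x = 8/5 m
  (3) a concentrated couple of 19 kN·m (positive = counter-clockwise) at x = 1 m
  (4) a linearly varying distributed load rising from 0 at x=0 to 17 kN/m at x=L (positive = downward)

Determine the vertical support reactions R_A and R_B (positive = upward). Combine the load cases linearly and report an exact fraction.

Load 1 — point force P=16 kN at a=8/3 m (b=L-a=4/3):
  R_A = Pb/L = 16·(4/3)/4 = 16/3 kN
  R_B = Pa/L = 16·(8/3)/4 = 32/3 kN
Load 2 — applied couple M₀=3 kN·m at a=8/5 m (b=L-a=12/5):
  R_A = M₀/L = 3/4 kN
  R_B = -M₀/L = -3/4 kN
Load 3 — applied couple M₀=19 kN·m at a=1 m (b=L-a=3):
  R_A = M₀/L = 19/4 kN
  R_B = -M₀/L = -19/4 kN
Load 4 — triangular load w₀=17 kN/m (0→w₀ over full span):
  R_A = w₀L/6 = 17·4/6 = 34/3 kN
  R_B = w₀L/3 = 17·4/3 = 68/3 kN
Superposition: R_A = 133/6 kN, R_B = 167/6 kN

R_A = 133/6 kN, R_B = 167/6 kN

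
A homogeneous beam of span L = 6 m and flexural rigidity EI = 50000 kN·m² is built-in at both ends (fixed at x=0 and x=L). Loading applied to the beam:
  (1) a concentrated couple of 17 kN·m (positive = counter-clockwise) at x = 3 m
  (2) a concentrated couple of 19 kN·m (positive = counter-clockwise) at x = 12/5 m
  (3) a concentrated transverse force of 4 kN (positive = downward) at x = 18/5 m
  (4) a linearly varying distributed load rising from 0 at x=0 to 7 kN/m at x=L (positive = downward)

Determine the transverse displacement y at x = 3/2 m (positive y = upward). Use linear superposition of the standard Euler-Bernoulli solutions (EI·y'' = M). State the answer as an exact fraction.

Load 1 — applied couple M₀=17 kN·m at a=3 m (b=L-a=3):
  y_1 = (R_Ax³/6 - M_Ax²/2)/EI  [x≤a] with R_A=17/4, M_A=17/4 = ((17/4)·(3/2)³/6 - (17/4)·(3/2)²/2)/50000 = -153/3200000 m
Load 2 — applied couple M₀=19 kN·m at a=12/5 m (b=L-a=18/5):
  y_2 = (R_Ax³/6 - M_Ax²/2)/EI  [x≤a] with R_A=114/25, M_A=57/25 = ((114/25)·(3/2)³/6 - (57/25)·(3/2)²/2)/50000 = 0 m
Load 3 — point force P=4 kN at a=18/5 m (b=L-a=12/5):
  y_3 = -Pb²x²(3aL-(3a+b)x)/(6L³EI)  [x≤a] = -4·(12/5)²·(3/2)²·(3·(18/5)·6-(3·(18/5)+(12/5))·(3/2))/(6·6³·50000) = -9/250000 m
Load 4 — triangular load w₀=7 kN/m (0→w₀ over full span):
  y_4 = -w₀x²(L-x)²(x+2L)/(120LEI) = -7·(3/2)²·(6-(3/2))²·((3/2)+2·6)/(120·6·50000) = -15309/128000000 m
Superposition: y = Σ y_i = -26037/128000000 m ≈ -0.000203 m

y(3/2) = -26037/128000000 m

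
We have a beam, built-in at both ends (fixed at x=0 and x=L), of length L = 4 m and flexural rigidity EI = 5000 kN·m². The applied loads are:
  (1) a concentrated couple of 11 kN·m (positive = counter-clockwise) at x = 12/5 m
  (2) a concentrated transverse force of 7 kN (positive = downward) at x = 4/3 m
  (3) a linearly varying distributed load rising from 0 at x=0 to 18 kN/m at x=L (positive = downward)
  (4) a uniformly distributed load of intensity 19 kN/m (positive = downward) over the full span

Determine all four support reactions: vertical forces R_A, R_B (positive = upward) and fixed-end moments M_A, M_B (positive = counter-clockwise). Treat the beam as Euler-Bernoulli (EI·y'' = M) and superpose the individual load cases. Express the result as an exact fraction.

Load 1 — applied couple M₀=11 kN·m at a=12/5 m (b=L-a=8/5):
  R_A = 6M₀ab/L³ = 6·11·(12/5)·(8/5)/4³ = 99/25 kN
  M_A = M₀b(2a-b)/L² = 11·(8/5)·(2·(12/5)-(8/5))/4² = 88/25 kN·m
  R_B = -6M₀ab/L³ = -6·11·(12/5)·(8/5)/4³ = -99/25 kN
  M_B = M₀a(2b-a)/L² = 11·(12/5)·(2·(8/5)-(12/5))/4² = 33/25 kN·m
Load 2 — point force P=7 kN at a=4/3 m (b=L-a=8/3):
  R_A = Pb²(3a+b)/L³ = 7·(8/3)²·(3·(4/3)+(8/3))/4³ = 140/27 kN
  M_A = Pab²/L² = 7·(4/3)·(8/3)²/4² = 112/27 kN·m
  R_B = Pa²(a+3b)/L³ = 7·(4/3)²·((4/3)+3·(8/3))/4³ = 49/27 kN
  M_B = -Pa²b/L² = -7·(4/3)²·(8/3)/4² = -56/27 kN·m
Load 3 — triangular load w₀=18 kN/m (0→w₀ over full span):
  R_A = 3w₀L/20 = 3·18·4/20 = 54/5 kN
  M_A = w₀L²/30 = 18·4²/30 = 48/5 kN·m
  R_B = 7w₀L/20 = 7·18·4/20 = 126/5 kN
  M_B = -w₀L²/20 = -18·4²/20 = -72/5 kN·m
Load 4 — uniform load w=19 kN/m over full span:
  R_A = wL/2 = 19·4/2 = 38 kN
  M_A = wL²/12 = 19·4²/12 = 76/3 kN·m
  R_B = wL/2 = 19·4/2 = 38 kN
  M_B = -wL²/12 = -19·4²/12 = -76/3 kN·m
Superposition: R_A = 39113/675 kN, M_A = 28756/675 kN·m, R_B = 41212/675 kN, M_B = -27329/675 kN·m

R_A = 39113/675 kN, M_A = 28756/675 kN·m, R_B = 41212/675 kN, M_B = -27329/675 kN·m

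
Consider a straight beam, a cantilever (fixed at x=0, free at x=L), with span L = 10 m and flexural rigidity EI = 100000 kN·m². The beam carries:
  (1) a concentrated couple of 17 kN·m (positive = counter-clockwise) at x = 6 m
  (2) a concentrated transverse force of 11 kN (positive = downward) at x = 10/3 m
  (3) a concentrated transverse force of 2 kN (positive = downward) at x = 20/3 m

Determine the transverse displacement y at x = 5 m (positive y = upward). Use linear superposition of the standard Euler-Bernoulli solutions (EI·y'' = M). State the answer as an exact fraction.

Load 1 — applied couple M₀=17 kN·m at a=6 m (b=L-a=4):
  y_1 = M₀x²/(2EI)  [x≤a] = 17·5²/(2·100000) = 17/8000 m
Load 2 — point force P=11 kN at a=10/3 m (b=L-a=20/3):
  y_2 = -Pa²(3x-a)/(6EI)  [x>a] = -11·(10/3)²·(3·5-(10/3))/(6·100000) = -77/32400 m
Load 3 — point force P=2 kN at a=20/3 m (b=L-a=10/3):
  y_3 = -Px²(3a-x)/(6EI)  [x≤a] = -2·5²·(3·(20/3)-5)/(6·100000) = -1/800 m
Superposition: y = Σ y_i = -973/648000 m ≈ -0.001502 m

y(5) = -973/648000 m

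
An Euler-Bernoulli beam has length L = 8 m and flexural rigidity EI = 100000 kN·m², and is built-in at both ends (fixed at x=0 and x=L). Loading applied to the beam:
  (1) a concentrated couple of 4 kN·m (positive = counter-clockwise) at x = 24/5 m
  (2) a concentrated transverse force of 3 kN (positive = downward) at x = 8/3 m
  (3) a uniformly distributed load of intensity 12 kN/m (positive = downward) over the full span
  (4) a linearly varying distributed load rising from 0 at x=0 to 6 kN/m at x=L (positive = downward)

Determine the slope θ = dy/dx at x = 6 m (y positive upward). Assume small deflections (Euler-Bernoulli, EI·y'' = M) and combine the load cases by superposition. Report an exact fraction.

θ(6) = 3139/5000000 rad

Load 1 — applied couple M₀=4 kN·m at a=24/5 m (b=L-a=16/5):
  θ_1 = (R_Ax²/2 - M_Ax - M₀(x-a))/EI  [x>a] with R_A=18/25, M_A=32/25 = ((18/25)·6²/2 - (32/25)·6 - 4·(6-(24/5)))/100000 = 3/625000 rad
Load 2 — point force P=3 kN at a=8/3 m (b=L-a=16/3):
  θ_2 = Pa²(L-x)(2bL-(3b+a)(L-x))/(2L³EI)  [x>a] = 3·(8/3)²·(8-6)·(2·(16/3)·8-(3·(16/3)+(8/3))·(8-6))/(2·8³·100000) = 1/50000 rad
Load 3 — uniform load w=12 kN/m over full span:
  θ_3 = -wx(L-x)(L-2x)/(12EI) = -12·6·(8-6)·(8-2·6)/(12·100000) = 3/6250 rad
Load 4 — triangular load w₀=6 kN/m (0→w₀ over full span):
  θ_4 = -w₀(2x(L-x)(L-2x)(x+2L)+x²(L-x)²)/(120LEI) = -6·(2·6·(8-6)·(8-2·6)·(6+2·8)+6²·(8-6)²)/(120·8·100000) = 123/1000000 rad
Superposition: θ = Σ θ_i = 3139/5000000 rad ≈ 0.000628 rad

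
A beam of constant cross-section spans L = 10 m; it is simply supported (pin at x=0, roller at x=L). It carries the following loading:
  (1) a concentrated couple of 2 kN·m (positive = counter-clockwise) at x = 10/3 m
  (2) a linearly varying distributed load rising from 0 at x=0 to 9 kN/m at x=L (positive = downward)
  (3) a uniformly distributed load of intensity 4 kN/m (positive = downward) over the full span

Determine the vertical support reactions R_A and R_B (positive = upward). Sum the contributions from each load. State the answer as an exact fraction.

R_A = 176/5 kN, R_B = 249/5 kN

Load 1 — applied couple M₀=2 kN·m at a=10/3 m (b=L-a=20/3):
  R_A = M₀/L = 2/10 = 1/5 kN
  R_B = -M₀/L = -2/10 = -1/5 kN
Load 2 — triangular load w₀=9 kN/m (0→w₀ over full span):
  R_A = w₀L/6 = 9·10/6 = 15 kN
  R_B = w₀L/3 = 9·10/3 = 30 kN
Load 3 — uniform load w=4 kN/m over full span:
  R_A = wL/2 = 4·10/2 = 20 kN
  R_B = wL/2 = 4·10/2 = 20 kN
Superposition: R_A = 176/5 kN, R_B = 249/5 kN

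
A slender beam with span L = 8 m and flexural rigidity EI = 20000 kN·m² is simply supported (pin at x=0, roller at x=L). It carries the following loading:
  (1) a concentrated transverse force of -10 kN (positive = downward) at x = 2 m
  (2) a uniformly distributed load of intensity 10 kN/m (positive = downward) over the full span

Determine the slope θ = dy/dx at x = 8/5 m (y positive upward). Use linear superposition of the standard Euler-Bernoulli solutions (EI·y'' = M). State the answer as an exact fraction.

θ(8/5) = -3589/500000 rad

Load 1 — point force P=-10 kN at a=2 m (b=L-a=6):
  θ_1 = -Pb(L²-b²-3x²)/(6LEI)  [x≤a] = -(-10)·6·(8²-6²-3·(8/5)²)/(6·8·20000) = 127/100000 rad
Load 2 — uniform load w=10 kN/m over full span:
  θ_2 = -w(L³-6Lx²+4x³)/(24EI) = -10·(8³-6·8·(8/5)²+4·(8/5)³)/(24·20000) = -132/15625 rad
Superposition: θ = Σ θ_i = -3589/500000 rad ≈ -0.007178 rad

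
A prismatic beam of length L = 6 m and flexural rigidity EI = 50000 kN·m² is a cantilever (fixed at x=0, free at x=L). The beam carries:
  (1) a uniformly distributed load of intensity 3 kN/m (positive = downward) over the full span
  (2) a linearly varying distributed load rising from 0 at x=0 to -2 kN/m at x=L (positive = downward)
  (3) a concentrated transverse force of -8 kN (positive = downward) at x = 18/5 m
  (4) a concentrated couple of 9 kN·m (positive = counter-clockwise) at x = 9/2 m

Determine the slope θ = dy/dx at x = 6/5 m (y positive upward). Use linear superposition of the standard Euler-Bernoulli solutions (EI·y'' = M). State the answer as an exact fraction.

θ(6/5) = 891/3906250 rad

Load 1 — uniform load w=3 kN/m over full span:
  θ_1 = -wx(x²-3Lx+3L²)/(6EI) = -3·(6/5)·((6/5)²-3·6·(6/5)+3·6²)/(6·50000) = -1647/1562500 rad
Load 2 — triangular load w₀=-2 kN/m (0→w₀ over full span):
  θ_2 = (w₀Lx²/4-w₀L²x/3-w₀x⁴/(24L))/EI = ((-2)·6·(6/5)²/4-(-2)·6²·(6/5)/3-(-2)·(6/5)⁴/(24·6))/50000 = 7659/15625000 rad
Load 3 — point force P=-8 kN at a=18/5 m (b=L-a=12/5):
  θ_3 = -Px(2a-x)/(2EI)  [x≤a] = -(-8)·(6/5)·(2·(18/5)-(6/5))/(2·50000) = 9/15625 rad
Load 4 — applied couple M₀=9 kN·m at a=9/2 m (b=L-a=3/2):
  θ_4 = M₀x/EI  [x≤a] = 9·(6/5)/50000 = 27/125000 rad
Superposition: θ = Σ θ_i = 891/3906250 rad ≈ 0.000228 rad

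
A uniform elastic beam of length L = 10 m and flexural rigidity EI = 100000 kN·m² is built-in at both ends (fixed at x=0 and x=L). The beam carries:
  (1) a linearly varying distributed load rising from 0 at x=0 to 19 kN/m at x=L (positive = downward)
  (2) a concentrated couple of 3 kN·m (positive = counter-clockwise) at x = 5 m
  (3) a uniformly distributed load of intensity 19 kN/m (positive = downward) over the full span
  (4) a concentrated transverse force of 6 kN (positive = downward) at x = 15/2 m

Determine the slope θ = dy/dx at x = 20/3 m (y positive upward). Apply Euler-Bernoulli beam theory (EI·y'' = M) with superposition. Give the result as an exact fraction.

θ(20/3) = 6769/3888000 rad

Load 1 — triangular load w₀=19 kN/m (0→w₀ over full span):
  θ_1 = -w₀(2x(L-x)(L-2x)(x+2L)+x²(L-x)²)/(120LEI) = -19·(2·(20/3)·(10-(20/3))·(10-2·(20/3))·((20/3)+2·10)+(20/3)²·(10-(20/3))²)/(120·10·100000) = 133/243000 rad
Load 2 — applied couple M₀=3 kN·m at a=5 m (b=L-a=5):
  θ_2 = (R_Ax²/2 - M_Ax - M₀(x-a))/EI  [x>a] with R_A=9/20, M_A=3/4 = ((9/20)·(20/3)²/2 - (3/4)·(20/3) - 3·((20/3)-5))/100000 = 0 rad
Load 3 — uniform load w=19 kN/m over full span:
  θ_3 = -wx(L-x)(L-2x)/(12EI) = -19·(20/3)·(10-(20/3))·(10-2·(20/3))/(12·100000) = 19/16200 rad
Load 4 — point force P=6 kN at a=15/2 m (b=L-a=5/2):
  θ_4 = -Pb²x(2aL-(3a+b)x)/(2L³EI)  [x≤a] = -6·(5/2)²·(20/3)·(2·(15/2)·10-(3·(15/2)+(5/2))·(20/3))/(2·10³·100000) = 1/48000 rad
Superposition: θ = Σ θ_i = 6769/3888000 rad ≈ 0.001741 rad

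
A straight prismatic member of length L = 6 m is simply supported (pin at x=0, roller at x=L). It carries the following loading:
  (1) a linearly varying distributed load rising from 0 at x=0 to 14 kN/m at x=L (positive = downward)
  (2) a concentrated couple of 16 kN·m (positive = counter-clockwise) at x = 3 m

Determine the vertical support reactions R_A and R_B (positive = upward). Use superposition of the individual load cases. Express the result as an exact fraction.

R_A = 50/3 kN, R_B = 76/3 kN

Load 1 — triangular load w₀=14 kN/m (0→w₀ over full span):
  R_A = w₀L/6 = 14·6/6 = 14 kN
  R_B = w₀L/3 = 14·6/3 = 28 kN
Load 2 — applied couple M₀=16 kN·m at a=3 m (b=L-a=3):
  R_A = M₀/L = 16/6 = 8/3 kN
  R_B = -M₀/L = -16/6 = -8/3 kN
Superposition: R_A = 50/3 kN, R_B = 76/3 kN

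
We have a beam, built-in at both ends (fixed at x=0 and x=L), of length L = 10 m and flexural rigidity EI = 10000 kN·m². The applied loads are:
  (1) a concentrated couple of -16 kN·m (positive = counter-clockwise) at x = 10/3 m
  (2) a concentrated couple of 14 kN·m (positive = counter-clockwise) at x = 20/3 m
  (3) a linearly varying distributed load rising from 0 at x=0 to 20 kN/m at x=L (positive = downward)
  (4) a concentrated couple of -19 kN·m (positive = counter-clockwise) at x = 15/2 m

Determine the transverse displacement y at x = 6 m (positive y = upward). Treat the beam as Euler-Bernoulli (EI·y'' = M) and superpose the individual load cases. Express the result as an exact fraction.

y(6) = -92299/3600000 m

Load 1 — applied couple M₀=-16 kN·m at a=10/3 m (b=L-a=20/3):
  y_1 = (R_Ax³/6 - M_Ax²/2 - M₀(x-a)²/2)/EI  [x>a] with R_A=-32/15, M_A=0 = ((-32/15)·6³/6 - 0·6²/2 - (-16)·(6-(10/3))²/2)/10000 = -56/28125 m
Load 2 — applied couple M₀=14 kN·m at a=20/3 m (b=L-a=10/3):
  y_2 = (R_Ax³/6 - M_Ax²/2)/EI  [x≤a] with R_A=28/15, M_A=14/3 = ((28/15)·6³/6 - (14/3)·6²/2)/10000 = -21/12500 m
Load 3 — triangular load w₀=20 kN/m (0→w₀ over full span):
  y_3 = -w₀x²(L-x)²(x+2L)/(120LEI) = -20·6²·(10-6)²·(6+2·10)/(120·10·10000) = -78/3125 m
Load 4 — applied couple M₀=-19 kN·m at a=15/2 m (b=L-a=5/2):
  y_4 = (R_Ax³/6 - M_Ax²/2)/EI  [x≤a] with R_A=-171/80, M_A=-95/16 = ((-171/80)·6³/6 - (-95/16)·6²/2)/10000 = 1197/400000 m
Superposition: y = Σ y_i = -92299/3600000 m ≈ -0.025639 m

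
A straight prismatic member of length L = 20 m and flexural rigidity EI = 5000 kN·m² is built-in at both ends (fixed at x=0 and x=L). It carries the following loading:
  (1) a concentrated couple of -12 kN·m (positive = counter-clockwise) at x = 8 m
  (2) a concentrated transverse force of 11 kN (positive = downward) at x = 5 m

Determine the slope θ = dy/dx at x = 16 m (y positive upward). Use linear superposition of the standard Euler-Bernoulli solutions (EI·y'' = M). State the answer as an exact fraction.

Load 1 — applied couple M₀=-12 kN·m at a=8 m (b=L-a=12):
  θ_1 = (R_Ax²/2 - M_Ax - M₀(x-a))/EI  [x>a] with R_A=-108/125, M_A=-36/25 = ((-108/125)·16²/2 - (-36/25)·16 - (-12)·(16-8))/5000 = 132/78125 rad
Load 2 — point force P=11 kN at a=5 m (b=L-a=15):
  θ_2 = Pa²(L-x)(2bL-(3b+a)(L-x))/(2L³EI)  [x>a] = 11·5²·(20-16)·(2·15·20-(3·15+5)·(20-16))/(2·20³·5000) = 11/2000 rad
Superposition: θ = Σ θ_i = 8987/1250000 rad ≈ 0.007190 rad

θ(16) = 8987/1250000 rad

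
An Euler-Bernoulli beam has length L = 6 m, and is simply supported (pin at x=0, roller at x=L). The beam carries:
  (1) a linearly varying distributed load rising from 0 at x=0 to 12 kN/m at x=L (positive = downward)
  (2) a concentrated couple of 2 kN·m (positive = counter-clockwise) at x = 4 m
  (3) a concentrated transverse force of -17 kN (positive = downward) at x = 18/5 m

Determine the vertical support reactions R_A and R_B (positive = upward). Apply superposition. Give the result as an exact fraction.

R_A = 83/15 kN, R_B = 202/15 kN

Load 1 — triangular load w₀=12 kN/m (0→w₀ over full span):
  R_A = w₀L/6 = 12·6/6 = 12 kN
  R_B = w₀L/3 = 12·6/3 = 24 kN
Load 2 — applied couple M₀=2 kN·m at a=4 m (b=L-a=2):
  R_A = M₀/L = 2/6 = 1/3 kN
  R_B = -M₀/L = -2/6 = -1/3 kN
Load 3 — point force P=-17 kN at a=18/5 m (b=L-a=12/5):
  R_A = Pb/L = (-17)·(12/5)/6 = -34/5 kN
  R_B = Pa/L = (-17)·(18/5)/6 = -51/5 kN
Superposition: R_A = 83/15 kN, R_B = 202/15 kN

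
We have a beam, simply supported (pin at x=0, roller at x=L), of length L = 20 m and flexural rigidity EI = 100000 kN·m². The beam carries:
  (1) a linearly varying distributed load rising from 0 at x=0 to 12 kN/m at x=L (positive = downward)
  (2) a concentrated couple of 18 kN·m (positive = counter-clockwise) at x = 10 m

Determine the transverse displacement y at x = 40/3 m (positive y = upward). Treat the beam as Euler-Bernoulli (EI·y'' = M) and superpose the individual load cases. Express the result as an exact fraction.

y(40/3) = -5413/48600 m

Load 1 — triangular load w₀=12 kN/m (0→w₀ over full span):
  y_1 = -w₀x(7L⁴-10L²x²+3x⁴)/(360LEI) = -12·(40/3)·(7·20⁴-10·20²·(40/3)²+3·(40/3)⁴)/(360·20·100000) = -136/1215 m
Load 2 — applied couple M₀=18 kN·m at a=10 m (b=L-a=10):
  y_2 = (M₀x³/(6L)-M₀(x-a)²/2+C₁x)/EI  [x>a] with C₁=M₀(3b²-L²)/(6L)=-15 = (18·(40/3)³/(6·20)-18·((40/3)-10)²/2+(-15)·(40/3))/100000 = 1/1800 m
Superposition: y = Σ y_i = -5413/48600 m ≈ -0.111379 m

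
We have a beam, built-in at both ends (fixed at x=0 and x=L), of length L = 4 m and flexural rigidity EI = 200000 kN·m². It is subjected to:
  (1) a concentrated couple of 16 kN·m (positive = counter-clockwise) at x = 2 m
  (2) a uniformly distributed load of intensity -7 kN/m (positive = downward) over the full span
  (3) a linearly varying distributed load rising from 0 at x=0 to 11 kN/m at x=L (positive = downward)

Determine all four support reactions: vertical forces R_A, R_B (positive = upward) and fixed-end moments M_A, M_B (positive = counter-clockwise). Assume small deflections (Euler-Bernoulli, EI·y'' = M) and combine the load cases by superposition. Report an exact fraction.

Load 1 — applied couple M₀=16 kN·m at a=2 m (b=L-a=2):
  R_A = 6M₀ab/L³ = 6·16·2·2/4³ = 6 kN
  M_A = M₀b(2a-b)/L² = 16·2·(2·2-2)/4² = 4 kN·m
  R_B = -6M₀ab/L³ = -6·16·2·2/4³ = -6 kN
  M_B = M₀a(2b-a)/L² = 16·2·(2·2-2)/4² = 4 kN·m
Load 2 — uniform load w=-7 kN/m over full span:
  R_A = wL/2 = (-7)·4/2 = -14 kN
  M_A = wL²/12 = (-7)·4²/12 = -28/3 kN·m
  R_B = wL/2 = (-7)·4/2 = -14 kN
  M_B = -wL²/12 = -(-7)·4²/12 = 28/3 kN·m
Load 3 — triangular load w₀=11 kN/m (0→w₀ over full span):
  R_A = 3w₀L/20 = 3·11·4/20 = 33/5 kN
  M_A = w₀L²/30 = 11·4²/30 = 88/15 kN·m
  R_B = 7w₀L/20 = 7·11·4/20 = 77/5 kN
  M_B = -w₀L²/20 = -11·4²/20 = -44/5 kN·m
Superposition: R_A = -7/5 kN, M_A = 8/15 kN·m, R_B = -23/5 kN, M_B = 68/15 kN·m

R_A = -7/5 kN, M_A = 8/15 kN·m, R_B = -23/5 kN, M_B = 68/15 kN·m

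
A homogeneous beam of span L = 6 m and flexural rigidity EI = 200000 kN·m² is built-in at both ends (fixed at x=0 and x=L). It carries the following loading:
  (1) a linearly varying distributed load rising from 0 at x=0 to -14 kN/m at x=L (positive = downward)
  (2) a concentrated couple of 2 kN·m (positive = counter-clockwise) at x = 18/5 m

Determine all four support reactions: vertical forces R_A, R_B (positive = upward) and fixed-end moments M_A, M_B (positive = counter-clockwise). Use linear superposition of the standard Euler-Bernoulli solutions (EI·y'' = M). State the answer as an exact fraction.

R_A = -303/25 kN, M_A = -404/25 kN·m, R_B = -747/25 kN, M_B = 636/25 kN·m

Load 1 — triangular load w₀=-14 kN/m (0→w₀ over full span):
  R_A = 3w₀L/20 = 3·(-14)·6/20 = -63/5 kN
  M_A = w₀L²/30 = (-14)·6²/30 = -84/5 kN·m
  R_B = 7w₀L/20 = 7·(-14)·6/20 = -147/5 kN
  M_B = -w₀L²/20 = -(-14)·6²/20 = 126/5 kN·m
Load 2 — applied couple M₀=2 kN·m at a=18/5 m (b=L-a=12/5):
  R_A = 6M₀ab/L³ = 6·2·(18/5)·(12/5)/6³ = 12/25 kN
  M_A = M₀b(2a-b)/L² = 2·(12/5)·(2·(18/5)-(12/5))/6² = 16/25 kN·m
  R_B = -6M₀ab/L³ = -6·2·(18/5)·(12/5)/6³ = -12/25 kN
  M_B = M₀a(2b-a)/L² = 2·(18/5)·(2·(12/5)-(18/5))/6² = 6/25 kN·m
Superposition: R_A = -303/25 kN, M_A = -404/25 kN·m, R_B = -747/25 kN, M_B = 636/25 kN·m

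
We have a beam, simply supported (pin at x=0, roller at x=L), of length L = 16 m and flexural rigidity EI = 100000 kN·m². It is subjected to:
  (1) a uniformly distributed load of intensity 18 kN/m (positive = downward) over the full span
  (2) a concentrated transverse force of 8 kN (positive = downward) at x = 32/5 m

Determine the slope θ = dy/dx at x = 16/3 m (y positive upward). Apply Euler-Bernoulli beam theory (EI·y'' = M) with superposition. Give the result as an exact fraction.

θ(16/3) = -54208/3515625 rad

Load 1 — uniform load w=18 kN/m over full span:
  θ_1 = -w(L³-6Lx²+4x³)/(24EI) = -18·(16³-6·16·(16/3)²+4·(16/3)³)/(24·100000) = -416/28125 rad
Load 2 — point force P=8 kN at a=32/5 m (b=L-a=48/5):
  θ_2 = -Pb(L²-b²-3x²)/(6LEI)  [x≤a] = -8·(48/5)·(16²-(48/5)²-3·(16/3)²)/(6·16·100000) = -736/1171875 rad
Superposition: θ = Σ θ_i = -54208/3515625 rad ≈ -0.015419 rad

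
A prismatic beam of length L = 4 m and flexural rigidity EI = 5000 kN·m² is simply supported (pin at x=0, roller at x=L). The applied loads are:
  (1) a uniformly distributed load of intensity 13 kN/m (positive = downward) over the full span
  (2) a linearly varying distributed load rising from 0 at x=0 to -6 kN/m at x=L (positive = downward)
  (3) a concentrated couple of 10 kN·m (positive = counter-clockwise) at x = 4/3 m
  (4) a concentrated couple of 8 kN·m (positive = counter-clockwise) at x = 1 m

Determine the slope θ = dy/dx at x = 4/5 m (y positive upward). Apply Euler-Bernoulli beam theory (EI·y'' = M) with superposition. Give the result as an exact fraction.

θ(4/5) = -78271/28125000 rad

Load 1 — uniform load w=13 kN/m over full span:
  θ_1 = -w(L³-6Lx²+4x³)/(24EI) = -13·(4³-6·4·(4/5)²+4·(4/5)³)/(24·5000) = -429/78125 rad
Load 2 — triangular load w₀=-6 kN/m (0→w₀ over full span):
  θ_2 = -w₀(7L⁴-30L²x²+15x⁴)/(360LEI) = -(-6)·(7·4⁴-30·4²·(4/5)²+15·(4/5)⁴)/(360·4·5000) = 1456/1171875 rad
Load 3 — applied couple M₀=10 kN·m at a=4/3 m (b=L-a=8/3):
  θ_3 = (M₀x²/(2L)+C₁)/EI  [x≤a] with C₁=M₀(3b²-L²)/(6L)=20/9 = (10·(4/5)²/(2·4)+(20/9))/5000 = 17/28125 rad
Load 4 — applied couple M₀=8 kN·m at a=1 m (b=L-a=3):
  θ_4 = (M₀x²/(2L)+C₁)/EI  [x≤a] with C₁=M₀(3b²-L²)/(6L)=11/3 = (8·(4/5)²/(2·4)+(11/3))/5000 = 323/375000 rad
Superposition: θ = Σ θ_i = -78271/28125000 rad ≈ -0.002783 rad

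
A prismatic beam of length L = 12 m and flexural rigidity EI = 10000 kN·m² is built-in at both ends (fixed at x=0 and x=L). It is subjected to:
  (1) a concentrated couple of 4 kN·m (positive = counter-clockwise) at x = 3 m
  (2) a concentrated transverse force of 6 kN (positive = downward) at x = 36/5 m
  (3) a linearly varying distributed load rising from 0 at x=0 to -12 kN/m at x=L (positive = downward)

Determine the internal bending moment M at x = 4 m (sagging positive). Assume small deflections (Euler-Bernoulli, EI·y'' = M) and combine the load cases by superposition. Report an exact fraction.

M(4) = -27521/1500 kN·m

Load 1 — applied couple M₀=4 kN·m at a=3 m (b=L-a=9):
  M_1 = R_Ax - M_A - M₀  [x>a] with R_A=3/8, M_A=-3/4 = (3/8)·4 - (-3/4) - 4 = -7/4 kN·m
Load 2 — point force P=6 kN at a=36/5 m (b=L-a=24/5):
  M_2 = Pb²(3a+b)x/L³ - Pab²/L²  [x≤a] = 6·(24/5)²·(3·(36/5)+(24/5))·4/12³ - 6·(36/5)·(24/5)²/12² = 192/125 kN·m
Load 3 — triangular load w₀=-12 kN/m (0→w₀ over full span):
  M_3 = 3w₀Lx/20 - w₀L²/30 - w₀x³/(6L) = 3·(-12)·12·4/20 - (-12)·12²/30 - (-12)·4³/(6·12) = -272/15 kN·m
Superposition: M = Σ M_i = -27521/1500 kN·m ≈ -18.347333 kN·m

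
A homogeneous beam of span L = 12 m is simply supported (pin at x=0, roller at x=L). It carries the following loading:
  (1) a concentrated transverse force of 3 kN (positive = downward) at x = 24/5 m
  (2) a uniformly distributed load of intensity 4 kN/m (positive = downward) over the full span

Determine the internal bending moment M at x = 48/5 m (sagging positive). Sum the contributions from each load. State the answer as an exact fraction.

Load 1 — point force P=3 kN at a=24/5 m (b=L-a=36/5):
  M_1 = Pa(L-x)/L  [x>a] = 3·(24/5)·(12-(48/5))/12 = 72/25 kN·m
Load 2 — uniform load w=4 kN/m over full span:
  M_2 = wx(L-x)/2 = 4·(48/5)·(12-(48/5))/2 = 1152/25 kN·m
Superposition: M = Σ M_i = 1224/25 kN·m ≈ 48.960000 kN·m

M(48/5) = 1224/25 kN·m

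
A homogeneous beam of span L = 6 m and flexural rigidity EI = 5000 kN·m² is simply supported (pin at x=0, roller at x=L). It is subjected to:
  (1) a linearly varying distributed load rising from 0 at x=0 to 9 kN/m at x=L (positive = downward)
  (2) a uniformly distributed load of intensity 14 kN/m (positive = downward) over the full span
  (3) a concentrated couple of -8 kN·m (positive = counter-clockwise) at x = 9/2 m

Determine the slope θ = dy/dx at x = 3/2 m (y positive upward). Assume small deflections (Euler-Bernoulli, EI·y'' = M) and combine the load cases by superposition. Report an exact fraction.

Load 1 — triangular load w₀=9 kN/m (0→w₀ over full span):
  θ_1 = -w₀(7L⁴-30L²x²+15x⁴)/(360LEI) = -9·(7·6⁴-30·6²·(3/2)²+15·(3/2)⁴)/(360·6·5000) = -35829/6400000 rad
Load 2 — uniform load w=14 kN/m over full span:
  θ_2 = -w(L³-6Lx²+4x³)/(24EI) = -14·(6³-6·6·(3/2)²+4·(3/2)³)/(24·5000) = -693/40000 rad
Load 3 — applied couple M₀=-8 kN·m at a=9/2 m (b=L-a=3/2):
  θ_3 = (M₀x²/(2L)+C₁)/EI  [x≤a] with C₁=M₀(3b²-L²)/(6L)=13/2 = ((-8)·(3/2)²/(2·6)+(13/2))/5000 = 1/1000 rad
Superposition: θ = Σ θ_i = -140309/6400000 rad ≈ -0.021923 rad

θ(3/2) = -140309/6400000 rad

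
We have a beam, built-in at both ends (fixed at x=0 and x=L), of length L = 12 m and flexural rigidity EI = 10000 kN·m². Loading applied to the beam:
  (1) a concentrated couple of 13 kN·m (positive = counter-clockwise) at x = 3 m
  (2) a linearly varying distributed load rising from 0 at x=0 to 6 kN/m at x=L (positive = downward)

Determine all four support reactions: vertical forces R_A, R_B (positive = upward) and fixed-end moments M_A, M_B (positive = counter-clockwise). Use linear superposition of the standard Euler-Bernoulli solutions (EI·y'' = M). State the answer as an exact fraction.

R_A = 1923/160 kN, M_A = 2109/80 kN·m, R_B = 3837/160 kN, M_B = -3131/80 kN·m

Load 1 — applied couple M₀=13 kN·m at a=3 m (b=L-a=9):
  R_A = 6M₀ab/L³ = 6·13·3·9/12³ = 39/32 kN
  M_A = M₀b(2a-b)/L² = 13·9·(2·3-9)/12² = -39/16 kN·m
  R_B = -6M₀ab/L³ = -6·13·3·9/12³ = -39/32 kN
  M_B = M₀a(2b-a)/L² = 13·3·(2·9-3)/12² = 65/16 kN·m
Load 2 — triangular load w₀=6 kN/m (0→w₀ over full span):
  R_A = 3w₀L/20 = 3·6·12/20 = 54/5 kN
  M_A = w₀L²/30 = 6·12²/30 = 144/5 kN·m
  R_B = 7w₀L/20 = 7·6·12/20 = 126/5 kN
  M_B = -w₀L²/20 = -6·12²/20 = -216/5 kN·m
Superposition: R_A = 1923/160 kN, M_A = 2109/80 kN·m, R_B = 3837/160 kN, M_B = -3131/80 kN·m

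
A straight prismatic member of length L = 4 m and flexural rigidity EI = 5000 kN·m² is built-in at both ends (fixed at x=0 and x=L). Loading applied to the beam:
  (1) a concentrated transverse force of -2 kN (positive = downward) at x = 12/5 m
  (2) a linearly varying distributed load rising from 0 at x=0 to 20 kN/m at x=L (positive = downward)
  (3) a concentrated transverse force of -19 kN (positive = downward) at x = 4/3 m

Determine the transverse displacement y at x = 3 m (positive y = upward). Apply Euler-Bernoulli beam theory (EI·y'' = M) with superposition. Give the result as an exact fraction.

Load 1 — point force P=-2 kN at a=12/5 m (b=L-a=8/5):
  y_1 = -Pa²(L-x)²(3bL-(3b+a)(L-x))/(6L³EI)  [x>a] = -(-2)·(12/5)²·(4-3)²·(3·(8/5)·4-(3·(8/5)+(12/5))·(4-3))/(6·4³·5000) = 9/125000 m
Load 2 — triangular load w₀=20 kN/m (0→w₀ over full span):
  y_2 = -w₀x²(L-x)²(x+2L)/(120LEI) = -20·3²·(4-3)²·(3+2·4)/(120·4·5000) = -33/40000 m
Load 3 — point force P=-19 kN at a=4/3 m (b=L-a=8/3):
  y_3 = -Pa²(L-x)²(3bL-(3b+a)(L-x))/(6L³EI)  [x>a] = -(-19)·(4/3)²·(4-3)²·(3·(8/3)·4-(3·(8/3)+(4/3))·(4-3))/(6·4³·5000) = 323/810000 m
Superposition: y = Σ y_i = -28693/81000000 m ≈ -0.000354 m

y(3) = -28693/81000000 m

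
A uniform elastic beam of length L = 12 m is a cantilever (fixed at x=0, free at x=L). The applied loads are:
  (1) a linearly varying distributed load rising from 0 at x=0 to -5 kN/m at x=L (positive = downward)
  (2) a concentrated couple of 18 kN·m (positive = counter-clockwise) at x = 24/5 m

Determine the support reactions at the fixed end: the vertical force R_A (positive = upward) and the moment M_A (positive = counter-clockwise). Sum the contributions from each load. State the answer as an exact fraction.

R_A = -30 kN, M_A = -258 kN·m

Load 1 — triangular load w₀=-5 kN/m (0→w₀ over full span):
  R_A = w₀L/2 = (-5)·12/2 = -30 kN
  M_A = w₀L²/3 = (-5)·12²/3 = -240 kN·m
Load 2 — applied couple M₀=18 kN·m at a=24/5 m (b=L-a=36/5):
  R_A = 0 kN
  M_A = -M₀ = -18 kN·m
Superposition: R_A = -30 kN, M_A = -258 kN·m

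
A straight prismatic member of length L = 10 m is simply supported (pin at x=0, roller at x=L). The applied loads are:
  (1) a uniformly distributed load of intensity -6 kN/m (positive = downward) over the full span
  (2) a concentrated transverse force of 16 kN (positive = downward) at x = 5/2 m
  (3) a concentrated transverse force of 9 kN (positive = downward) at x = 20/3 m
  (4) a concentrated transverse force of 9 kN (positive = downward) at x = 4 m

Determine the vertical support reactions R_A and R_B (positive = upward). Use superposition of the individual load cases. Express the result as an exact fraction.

R_A = -48/5 kN, R_B = -82/5 kN

Load 1 — uniform load w=-6 kN/m over full span:
  R_A = wL/2 = (-6)·10/2 = -30 kN
  R_B = wL/2 = (-6)·10/2 = -30 kN
Load 2 — point force P=16 kN at a=5/2 m (b=L-a=15/2):
  R_A = Pb/L = 16·(15/2)/10 = 12 kN
  R_B = Pa/L = 16·(5/2)/10 = 4 kN
Load 3 — point force P=9 kN at a=20/3 m (b=L-a=10/3):
  R_A = Pb/L = 9·(10/3)/10 = 3 kN
  R_B = Pa/L = 9·(20/3)/10 = 6 kN
Load 4 — point force P=9 kN at a=4 m (b=L-a=6):
  R_A = Pb/L = 9·6/10 = 27/5 kN
  R_B = Pa/L = 9·4/10 = 18/5 kN
Superposition: R_A = -48/5 kN, R_B = -82/5 kN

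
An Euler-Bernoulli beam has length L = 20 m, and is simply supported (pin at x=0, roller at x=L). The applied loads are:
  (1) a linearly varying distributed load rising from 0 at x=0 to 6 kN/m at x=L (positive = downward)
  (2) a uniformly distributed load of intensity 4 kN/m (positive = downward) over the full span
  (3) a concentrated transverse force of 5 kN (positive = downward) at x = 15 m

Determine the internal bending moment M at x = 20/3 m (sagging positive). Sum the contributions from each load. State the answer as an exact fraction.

M(20/3) = 8225/27 kN·m

Load 1 — triangular load w₀=6 kN/m (0→w₀ over full span):
  M_1 = w₀Lx/6 - w₀x³/(6L) = 6·20·(20/3)/6 - 6·(20/3)³/(6·20) = 3200/27 kN·m
Load 2 — uniform load w=4 kN/m over full span:
  M_2 = wx(L-x)/2 = 4·(20/3)·(20-(20/3))/2 = 1600/9 kN·m
Load 3 — point force P=5 kN at a=15 m (b=L-a=5):
  M_3 = Pbx/L  [x≤a] = 5·5·(20/3)/20 = 25/3 kN·m
Superposition: M = Σ M_i = 8225/27 kN·m ≈ 304.629630 kN·m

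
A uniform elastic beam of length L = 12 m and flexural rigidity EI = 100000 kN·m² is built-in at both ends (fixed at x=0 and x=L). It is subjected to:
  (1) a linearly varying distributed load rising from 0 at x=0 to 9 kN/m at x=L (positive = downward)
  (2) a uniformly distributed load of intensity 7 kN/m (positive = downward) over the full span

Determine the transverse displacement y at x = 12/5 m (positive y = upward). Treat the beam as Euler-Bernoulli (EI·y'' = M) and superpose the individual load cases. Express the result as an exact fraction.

y(12/5) = -118368/48828125 m

Load 1 — triangular load w₀=9 kN/m (0→w₀ over full span):
  y_1 = -w₀x²(L-x)²(x+2L)/(120LEI) = -9·(12/5)²·(12-(12/5))²·((12/5)+2·12)/(120·12·100000) = -42768/48828125 m
Load 2 — uniform load w=7 kN/m over full span:
  y_2 = -wx²(L-x)²/(24EI) = -7·(12/5)²·(12-(12/5))²/(24·100000) = -3024/1953125 m
Superposition: y = Σ y_i = -118368/48828125 m ≈ -0.002424 m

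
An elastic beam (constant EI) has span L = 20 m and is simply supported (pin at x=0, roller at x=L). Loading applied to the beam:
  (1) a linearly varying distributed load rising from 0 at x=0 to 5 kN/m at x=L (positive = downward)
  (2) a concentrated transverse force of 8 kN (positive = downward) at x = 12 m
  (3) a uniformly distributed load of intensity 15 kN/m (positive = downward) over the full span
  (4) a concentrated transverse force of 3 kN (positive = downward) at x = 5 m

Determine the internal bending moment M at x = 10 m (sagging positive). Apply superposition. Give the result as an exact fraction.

Load 1 — triangular load w₀=5 kN/m (0→w₀ over full span):
  M_1 = w₀Lx/6 - w₀x³/(6L) = 5·20·10/6 - 5·10³/(6·20) = 125 kN·m
Load 2 — point force P=8 kN at a=12 m (b=L-a=8):
  M_2 = Pbx/L  [x≤a] = 8·8·10/20 = 32 kN·m
Load 3 — uniform load w=15 kN/m over full span:
  M_3 = wx(L-x)/2 = 15·10·(20-10)/2 = 750 kN·m
Load 4 — point force P=3 kN at a=5 m (b=L-a=15):
  M_4 = Pa(L-x)/L  [x>a] = 3·5·(20-10)/20 = 15/2 kN·m
Superposition: M = Σ M_i = 1829/2 kN·m ≈ 914.500000 kN·m

M(10) = 1829/2 kN·m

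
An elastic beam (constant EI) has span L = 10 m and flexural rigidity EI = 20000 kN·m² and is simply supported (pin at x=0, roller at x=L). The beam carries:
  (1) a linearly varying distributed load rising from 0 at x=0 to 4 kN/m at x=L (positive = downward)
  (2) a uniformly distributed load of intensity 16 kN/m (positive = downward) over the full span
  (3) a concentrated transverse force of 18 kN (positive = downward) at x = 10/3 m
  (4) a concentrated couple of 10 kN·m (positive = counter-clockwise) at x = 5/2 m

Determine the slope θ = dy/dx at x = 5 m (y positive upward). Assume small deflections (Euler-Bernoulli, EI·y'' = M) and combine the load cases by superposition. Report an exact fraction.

Load 1 — triangular load w₀=4 kN/m (0→w₀ over full span):
  θ_1 = -w₀(7L⁴-30L²x²+15x⁴)/(360LEI) = -4·(7·10⁴-30·10²·5²+15·5⁴)/(360·10·20000) = -7/28800 rad
Load 2 — uniform load w=16 kN/m over full span:
  θ_2 = -w(L³-6Lx²+4x³)/(24EI) = -16·(10³-6·10·5²+4·5³)/(24·20000) = 0 rad
Load 3 — point force P=18 kN at a=10/3 m (b=L-a=20/3):
  θ_3 = -Pa(2L²-6Lx+3x²+a²)/(6LEI)  [x>a] = -18·(10/3)·(2·10²-6·10·5+3·5²+(10/3)²)/(6·10·20000) = 1/1440 rad
Load 4 — applied couple M₀=10 kN·m at a=5/2 m (b=L-a=15/2):
  θ_4 = (M₀x²/(2L)-M₀(x-a)+C₁)/EI  [x>a] with C₁=M₀(3b²-L²)/(6L)=275/24 = (10·5²/(2·10)-10·(5-(5/2))+(275/24))/20000 = -1/19200 rad
Superposition: θ = Σ θ_i = 23/57600 rad ≈ 0.000399 rad

θ(5) = 23/57600 rad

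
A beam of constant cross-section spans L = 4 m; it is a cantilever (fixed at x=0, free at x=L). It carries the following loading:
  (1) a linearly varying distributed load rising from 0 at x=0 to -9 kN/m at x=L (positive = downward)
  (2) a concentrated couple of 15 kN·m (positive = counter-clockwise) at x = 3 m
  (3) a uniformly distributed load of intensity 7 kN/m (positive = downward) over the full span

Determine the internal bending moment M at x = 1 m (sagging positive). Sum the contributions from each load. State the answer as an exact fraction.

M(1) = 111/8 kN·m

Load 1 — triangular load w₀=-9 kN/m (0→w₀ over full span):
  M_1 = w₀Lx/2 - w₀L²/3 - w₀x³/(6L) = (-9)·4·1/2 - (-9)·4²/3 - (-9)·1³/(6·4) = 243/8 kN·m
Load 2 — applied couple M₀=15 kN·m at a=3 m (b=L-a=1):
  M_2 = M₀  [x≤a] = 15 = 15 kN·m
Load 3 — uniform load w=7 kN/m over full span:
  M_3 = -w(L-x)²/2 = -7·(4-1)²/2 = -63/2 kN·m
Superposition: M = Σ M_i = 111/8 kN·m ≈ 13.875000 kN·m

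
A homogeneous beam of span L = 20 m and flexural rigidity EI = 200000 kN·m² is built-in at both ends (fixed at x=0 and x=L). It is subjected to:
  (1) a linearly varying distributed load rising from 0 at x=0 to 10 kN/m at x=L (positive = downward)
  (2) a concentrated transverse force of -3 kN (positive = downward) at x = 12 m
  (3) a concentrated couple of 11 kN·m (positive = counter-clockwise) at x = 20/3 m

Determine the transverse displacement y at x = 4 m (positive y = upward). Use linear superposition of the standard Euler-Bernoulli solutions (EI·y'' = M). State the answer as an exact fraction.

y(4) = -24901/7031250 m

Load 1 — triangular load w₀=10 kN/m (0→w₀ over full span):
  y_1 = -w₀x²(L-x)²(x+2L)/(120LEI) = -10·4²·(20-4)²·(4+2·20)/(120·20·200000) = -176/46875 m
Load 2 — point force P=-3 kN at a=12 m (b=L-a=8):
  y_2 = -Pb²x²(3aL-(3a+b)x)/(6L³EI)  [x≤a] = -(-3)·8²·4²·(3·12·20-(3·12+8)·4)/(6·20³·200000) = 68/390625 m
Load 3 — applied couple M₀=11 kN·m at a=20/3 m (b=L-a=40/3):
  y_3 = (R_Ax³/6 - M_Ax²/2)/EI  [x≤a] with R_A=11/15, M_A=0 = ((11/15)·4³/6 - 0·4²/2)/200000 = 11/281250 m
Superposition: y = Σ y_i = -24901/7031250 m ≈ -0.003541 m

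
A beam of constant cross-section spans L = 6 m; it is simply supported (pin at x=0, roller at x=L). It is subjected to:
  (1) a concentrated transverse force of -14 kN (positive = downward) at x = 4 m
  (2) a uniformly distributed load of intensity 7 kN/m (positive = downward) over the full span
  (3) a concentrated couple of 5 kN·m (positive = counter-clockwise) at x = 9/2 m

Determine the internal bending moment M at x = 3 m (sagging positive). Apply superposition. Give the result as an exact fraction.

Load 1 — point force P=-14 kN at a=4 m (b=L-a=2):
  M_1 = Pbx/L  [x≤a] = (-14)·2·3/6 = -14 kN·m
Load 2 — uniform load w=7 kN/m over full span:
  M_2 = wx(L-x)/2 = 7·3·(6-3)/2 = 63/2 kN·m
Load 3 — applied couple M₀=5 kN·m at a=9/2 m (b=L-a=3/2):
  M_3 = M₀x/L  [x≤a] = 5·3/6 = 5/2 kN·m
Superposition: M = Σ M_i = 20 kN·m ≈ 20.000000 kN·m

M(3) = 20 kN·m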